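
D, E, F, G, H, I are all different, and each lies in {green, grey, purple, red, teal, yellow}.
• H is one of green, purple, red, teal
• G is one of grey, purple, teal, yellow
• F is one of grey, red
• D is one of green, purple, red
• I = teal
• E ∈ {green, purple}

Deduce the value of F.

I must be teal (only option left). So G, H can't be teal.
The 5 still-open variables together cover exactly {green, grey, purple, red, yellow} — 5 values for 5 variables — and yellow appears only in G's list, so G = yellow.
The 4 still-open variables draw from only 4 values {green, grey, purple, red}, so each is used; only F can be grey, hence F = grey.

grey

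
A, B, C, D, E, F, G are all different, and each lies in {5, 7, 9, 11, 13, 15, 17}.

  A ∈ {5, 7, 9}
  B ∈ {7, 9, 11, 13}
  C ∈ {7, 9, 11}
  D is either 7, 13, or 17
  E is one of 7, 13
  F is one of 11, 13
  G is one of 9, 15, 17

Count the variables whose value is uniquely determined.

3

Among the 7 variables, 5 fits only A (and all 7 values in {5, 7, 9, 11, 13, 15, 17} must be used), so A = 5.
The 6 still-open variables draw from only 6 values {7, 9, 11, 13, 15, 17}, so each is used; only G can be 15, hence G = 15.
Among the 5 still-open variables, 17 fits only D (and all 5 values in {7, 9, 11, 13, 17} must be used), so D = 17.
Determined: A=5, D=17, G=15. The other variables each still have more than one consistent value. That makes 3.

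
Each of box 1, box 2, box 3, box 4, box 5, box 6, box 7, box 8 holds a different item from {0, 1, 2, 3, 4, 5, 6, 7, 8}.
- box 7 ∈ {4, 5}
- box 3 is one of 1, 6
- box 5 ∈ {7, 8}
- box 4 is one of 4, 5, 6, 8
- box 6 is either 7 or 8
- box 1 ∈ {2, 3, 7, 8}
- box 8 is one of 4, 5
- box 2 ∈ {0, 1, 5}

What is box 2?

0

The 2 variables box 5 and box 6 are confined to {7, 8}, which locks those values in; drop them from box 1, box 4.
box 7 and box 8 share exactly the 2 values {4, 5}; by pigeonhole those values go to them, so strike 4, 5 from box 2, box 4.
That leaves box 4 = 6. Remove 6 from box 3.
box 3 must be 1 (only option left). So box 2 can't be 1.
So box 2 = 0.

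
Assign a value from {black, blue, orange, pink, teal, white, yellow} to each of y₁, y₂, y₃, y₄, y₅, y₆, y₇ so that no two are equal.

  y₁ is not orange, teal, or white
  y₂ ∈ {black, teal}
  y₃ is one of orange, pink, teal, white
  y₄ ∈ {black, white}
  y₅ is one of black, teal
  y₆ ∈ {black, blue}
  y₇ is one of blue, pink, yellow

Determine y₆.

blue

The 7 variables draw from only 7 values {black, blue, orange, pink, teal, white, yellow}, so each is used; only y₃ can be orange, hence y₃ = orange.
The 6 still-open variables draw from only 6 values {black, blue, pink, teal, white, yellow}, so each is used; only y₄ can be white, hence y₄ = white.
The 2 variables y₂ and y₅ are confined to {black, teal}, which locks those values in; drop them from y₁, y₆.
So y₆ = blue.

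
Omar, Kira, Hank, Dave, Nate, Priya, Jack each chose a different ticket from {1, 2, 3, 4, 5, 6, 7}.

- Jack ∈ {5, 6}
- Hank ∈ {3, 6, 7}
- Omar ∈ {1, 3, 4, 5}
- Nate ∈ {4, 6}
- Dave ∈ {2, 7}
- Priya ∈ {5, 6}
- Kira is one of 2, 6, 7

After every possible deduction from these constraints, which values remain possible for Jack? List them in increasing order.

Among the 7 variables, 1 fits only Omar (and all 7 values in {1, 2, 3, 4, 5, 6, 7} must be used), so Omar = 1.
The 6 still-open variables together cover exactly {2, 3, 4, 5, 6, 7} — 6 values for 6 variables — and 3 appears only in Hank's list, so Hank = 3.
Among the 5 still-open variables, 4 fits only Nate (and all 5 values in {2, 4, 5, 6, 7} must be used), so Nate = 4.
Priya and Jack share exactly the 2 values {5, 6}; by pigeonhole those values go to them, so strike 5, 6 from Kira.
No further eliminations apply; Jack can still be any of 5, 6.

5, 6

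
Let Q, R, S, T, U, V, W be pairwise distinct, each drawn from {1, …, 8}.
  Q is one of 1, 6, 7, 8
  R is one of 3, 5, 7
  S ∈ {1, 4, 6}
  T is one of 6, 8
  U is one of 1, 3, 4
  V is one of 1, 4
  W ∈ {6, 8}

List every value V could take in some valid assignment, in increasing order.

The 7 variables draw from only 7 values {1, 3, 4, 5, 6, 7, 8}, so each is used; only R can be 5, hence R = 5.
The 6 still-open variables draw from only 6 values {1, 3, 4, 6, 7, 8}, so each is used; only U can be 3, hence U = 3.
Among the 5 still-open variables, 7 fits only Q (and all 5 values in {1, 4, 6, 7, 8} must be used), so Q = 7.
T and W share exactly the 2 values {6, 8}; by pigeonhole those values go to them, so strike 6, 8 from S.
No further eliminations apply; V can still be any of 1, 4.

1, 4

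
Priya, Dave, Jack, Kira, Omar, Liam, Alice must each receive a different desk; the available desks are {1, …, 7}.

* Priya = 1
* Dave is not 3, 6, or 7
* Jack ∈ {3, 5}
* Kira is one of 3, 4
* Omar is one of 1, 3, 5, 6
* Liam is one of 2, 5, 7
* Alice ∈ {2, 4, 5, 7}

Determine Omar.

6

Priya has just one choice, so Priya = 1. Eliminate 1 elsewhere: Dave, Omar.
The 6 still-open variables together cover exactly {2, 3, 4, 5, 6, 7} — 6 values for 6 variables — and 6 appears only in Omar's list, so Omar = 6.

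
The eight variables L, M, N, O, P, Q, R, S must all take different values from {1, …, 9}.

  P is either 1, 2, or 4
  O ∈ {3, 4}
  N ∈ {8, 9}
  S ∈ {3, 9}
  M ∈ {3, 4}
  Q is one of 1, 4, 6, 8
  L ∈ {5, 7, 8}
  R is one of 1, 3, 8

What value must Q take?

6

M and O share exactly the 2 values {3, 4}; by pigeonhole those values go to them, so strike 3, 4 from P, Q, R, S.
S's domain is down to {9}, so S = 9. Remove 9 from N.
N's domain is down to {8}, so N = 8. Strike 8 from L, Q, R.
R must be 1 (only option left). So P, Q can't be 1.
So Q = 6.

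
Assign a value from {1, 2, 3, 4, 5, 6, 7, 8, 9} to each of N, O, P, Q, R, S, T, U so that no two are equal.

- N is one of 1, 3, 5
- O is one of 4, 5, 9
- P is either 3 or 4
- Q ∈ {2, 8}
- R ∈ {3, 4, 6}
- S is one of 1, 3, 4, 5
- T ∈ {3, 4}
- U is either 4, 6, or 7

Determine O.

9

P and T between them cover only {3, 4} — a naked pair. Remove those values from N, O, R, S, U.
R has just one choice, so R = 6. Strike 6 from U.
That leaves U = 7.
N and S share exactly the 2 values {1, 5}; by pigeonhole those values go to them, so strike 1, 5 from O.
So O = 9.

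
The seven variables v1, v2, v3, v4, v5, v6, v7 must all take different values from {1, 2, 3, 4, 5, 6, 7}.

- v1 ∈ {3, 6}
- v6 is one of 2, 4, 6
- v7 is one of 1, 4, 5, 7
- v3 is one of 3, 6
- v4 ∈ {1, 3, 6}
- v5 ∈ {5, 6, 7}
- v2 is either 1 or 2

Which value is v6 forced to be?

4

The 2 variables v1 and v3 are confined to {3, 6}, which locks those values in; drop them from v4, v5, v6.
v4's domain is down to {1}, so v4 = 1. So v2, v7 can't be 1.
v2 has just one choice, so v2 = 2. Strike 2 from v6.
So v6 = 4.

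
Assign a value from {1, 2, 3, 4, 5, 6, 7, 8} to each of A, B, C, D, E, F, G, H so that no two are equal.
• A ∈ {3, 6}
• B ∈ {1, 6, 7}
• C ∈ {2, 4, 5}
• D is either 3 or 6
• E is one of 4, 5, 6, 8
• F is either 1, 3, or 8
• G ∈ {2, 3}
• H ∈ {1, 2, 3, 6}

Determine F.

8

The 8 variables draw from only 8 values {1, 2, 3, 4, 5, 6, 7, 8}, so each is used; only B can be 7, hence B = 7.
A and D share exactly the 2 values {3, 6}; by pigeonhole those values go to them, so strike 3, 6 from E, F, G, H.
That leaves G = 2. Eliminate 2 elsewhere: C, H.
H's domain is down to {1}, so H = 1. Strike 1 from F.
So F = 8.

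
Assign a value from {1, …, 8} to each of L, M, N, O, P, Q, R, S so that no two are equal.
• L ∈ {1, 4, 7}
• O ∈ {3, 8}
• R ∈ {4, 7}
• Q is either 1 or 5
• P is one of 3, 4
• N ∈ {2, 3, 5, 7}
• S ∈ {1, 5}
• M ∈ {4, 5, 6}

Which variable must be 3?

Among the 8 variables, 2 fits only N (and all 8 values in {1, 2, 3, 4, 5, 6, 7, 8} must be used), so N = 2.
The 7 still-open variables together cover exactly {1, 3, 4, 5, 6, 7, 8} — 7 values for 7 variables — and 6 appears only in M's list, so M = 6.
The 6 still-open variables draw from only 6 values {1, 3, 4, 5, 7, 8}, so each is used; only O can be 8, hence O = 8.
Among the 5 still-open variables, 3 fits only P (and all 5 values in {1, 3, 4, 5, 7} must be used), so P = 3.

P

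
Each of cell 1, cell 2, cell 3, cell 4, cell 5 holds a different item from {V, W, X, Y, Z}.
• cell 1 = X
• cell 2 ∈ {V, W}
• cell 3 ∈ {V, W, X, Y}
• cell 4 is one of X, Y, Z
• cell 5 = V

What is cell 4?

cell 1 must be X (only option left). So cell 3, cell 4 can't be X.
That leaves cell 5 = V. Eliminate V elsewhere: cell 2, cell 3.
That leaves cell 2 = W. So cell 3 can't be W.
cell 3's domain is down to {Y}, so cell 3 = Y. So cell 4 can't be Y.
So cell 4 = Z.

Z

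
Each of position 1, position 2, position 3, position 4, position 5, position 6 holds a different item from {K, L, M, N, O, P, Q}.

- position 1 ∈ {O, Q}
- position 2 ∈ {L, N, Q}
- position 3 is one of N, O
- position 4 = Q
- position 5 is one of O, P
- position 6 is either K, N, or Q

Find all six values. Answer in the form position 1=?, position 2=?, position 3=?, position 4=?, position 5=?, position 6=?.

position 1=O, position 2=L, position 3=N, position 4=Q, position 5=P, position 6=K

position 4's domain is down to {Q}, so position 4 = Q. Strike Q from position 1, position 2, position 6.
That leaves position 1 = O. Remove O from position 3, position 5.
position 3 must be N (only option left). Eliminate N elsewhere: position 2, position 6.
position 5's domain is down to {P}, so position 5 = P.
That leaves position 6 = K.
position 2 must be L (only option left).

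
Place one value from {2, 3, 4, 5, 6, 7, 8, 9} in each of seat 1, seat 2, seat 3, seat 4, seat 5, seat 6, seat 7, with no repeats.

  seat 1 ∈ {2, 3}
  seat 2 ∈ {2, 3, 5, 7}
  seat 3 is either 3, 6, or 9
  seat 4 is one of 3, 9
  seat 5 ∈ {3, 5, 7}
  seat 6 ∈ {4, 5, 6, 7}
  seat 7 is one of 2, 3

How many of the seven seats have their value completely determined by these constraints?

Among the 7 variables, 4 fits only seat 6 (and all 7 values in {2, 3, 4, 5, 6, 7, 9} must be used), so seat 6 = 4.
The 6 still-open variables draw from only 6 values {2, 3, 5, 6, 7, 9}, so each is used; only seat 3 can be 6, hence seat 3 = 6.
The 5 still-open variables together cover exactly {2, 3, 5, 7, 9} — 5 values for 5 variables — and 9 appears only in seat 4's list, so seat 4 = 9.
seat 1 and seat 7 between them cover only {2, 3} — a naked pair. Remove those values from seat 2, seat 5.
Determined: seat 3=6, seat 4=9, seat 6=4. The other seats each still have more than one consistent value. That makes 3.

3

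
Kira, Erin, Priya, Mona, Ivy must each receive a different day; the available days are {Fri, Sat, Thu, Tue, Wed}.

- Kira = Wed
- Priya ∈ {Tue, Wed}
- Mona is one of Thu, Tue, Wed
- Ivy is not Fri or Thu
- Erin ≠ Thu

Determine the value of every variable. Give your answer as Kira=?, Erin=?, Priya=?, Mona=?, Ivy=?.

Kira's domain is down to {Wed}, so Kira = Wed. Remove Wed from Erin, Priya, Mona, Ivy.
Priya's domain is down to {Tue}, so Priya = Tue. Strike Tue from Erin, Mona, Ivy.
That leaves Mona = Thu.
Ivy's domain is down to {Sat}, so Ivy = Sat. Eliminate Sat elsewhere: Erin.
Erin has just one choice, so Erin = Fri.

Kira=Wed, Erin=Fri, Priya=Tue, Mona=Thu, Ivy=Sat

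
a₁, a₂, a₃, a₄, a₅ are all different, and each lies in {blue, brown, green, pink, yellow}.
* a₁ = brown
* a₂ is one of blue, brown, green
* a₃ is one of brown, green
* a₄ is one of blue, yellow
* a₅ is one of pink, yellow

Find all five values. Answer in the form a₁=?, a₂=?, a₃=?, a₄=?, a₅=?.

a₁=brown, a₂=blue, a₃=green, a₄=yellow, a₅=pink

a₁'s domain is down to {brown}, so a₁ = brown. Eliminate brown elsewhere: a₂, a₃.
a₃ must be green (only option left). Remove green from a₂.
a₂ has just one choice, so a₂ = blue. So a₄ can't be blue.
a₄'s domain is down to {yellow}, so a₄ = yellow. Eliminate yellow elsewhere: a₅.
a₅ has just one choice, so a₅ = pink.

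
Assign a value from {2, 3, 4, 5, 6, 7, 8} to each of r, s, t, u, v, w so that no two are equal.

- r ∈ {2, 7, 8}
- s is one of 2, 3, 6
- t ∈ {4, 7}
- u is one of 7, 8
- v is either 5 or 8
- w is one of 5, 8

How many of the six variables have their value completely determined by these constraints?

The 2 variables v and w are confined to {5, 8}, which locks those values in; drop them from r, u.
u has just one choice, so u = 7. Strike 7 from r, t.
r's domain is down to {2}, so r = 2. Eliminate 2 elsewhere: s.
t must be 4 (only option left).
Determined: r=2, t=4, u=7. The other variables each still have more than one consistent value. That makes 3.

3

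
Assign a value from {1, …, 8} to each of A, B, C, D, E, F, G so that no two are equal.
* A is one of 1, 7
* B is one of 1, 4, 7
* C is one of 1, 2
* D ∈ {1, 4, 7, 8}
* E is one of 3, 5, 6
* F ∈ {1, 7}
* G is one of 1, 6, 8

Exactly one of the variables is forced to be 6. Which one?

G

A and F share exactly the 2 values {1, 7}; by pigeonhole those values go to them, so strike 1, 7 from B, C, D, G.
That leaves B = 4. So D can't be 4.
That leaves C = 2.
D must be 8 (only option left). Strike 8 from G.
So 6 goes to G.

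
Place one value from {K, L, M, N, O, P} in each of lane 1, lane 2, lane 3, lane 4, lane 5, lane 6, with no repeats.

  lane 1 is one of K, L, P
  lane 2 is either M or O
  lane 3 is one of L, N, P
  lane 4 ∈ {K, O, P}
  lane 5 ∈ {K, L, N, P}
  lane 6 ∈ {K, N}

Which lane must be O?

lane 4

Among the 6 variables, M fits only lane 2 (and all 6 values in {K, L, M, N, O, P} must be used), so lane 2 = M.
Among the 5 still-open variables, O fits only lane 4 (and all 5 values in {K, L, N, O, P} must be used), so lane 4 = O.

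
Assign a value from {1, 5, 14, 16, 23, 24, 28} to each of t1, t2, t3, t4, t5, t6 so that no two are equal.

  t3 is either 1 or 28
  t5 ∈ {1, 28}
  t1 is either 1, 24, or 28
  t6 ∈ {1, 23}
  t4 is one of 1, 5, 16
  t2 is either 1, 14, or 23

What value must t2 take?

14

t3 and t5 share exactly the 2 values {1, 28}; by pigeonhole those values go to them, so strike 1, 28 from t1, t2, t4, t6.
t1 has just one choice, so t1 = 24.
t6's domain is down to {23}, so t6 = 23. So t2 can't be 23.
So t2 = 14.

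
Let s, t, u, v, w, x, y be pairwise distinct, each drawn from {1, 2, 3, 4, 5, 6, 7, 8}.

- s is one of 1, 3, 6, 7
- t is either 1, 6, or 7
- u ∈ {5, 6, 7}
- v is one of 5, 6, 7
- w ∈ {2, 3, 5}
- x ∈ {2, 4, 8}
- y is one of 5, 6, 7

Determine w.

u, v, y share exactly the 3 values {5, 6, 7}; by pigeonhole those values go to them, so strike 5, 6, 7 from s, t, w.
t has just one choice, so t = 1. Remove 1 from s.
That leaves s = 3. Strike 3 from w.
So w = 2.

2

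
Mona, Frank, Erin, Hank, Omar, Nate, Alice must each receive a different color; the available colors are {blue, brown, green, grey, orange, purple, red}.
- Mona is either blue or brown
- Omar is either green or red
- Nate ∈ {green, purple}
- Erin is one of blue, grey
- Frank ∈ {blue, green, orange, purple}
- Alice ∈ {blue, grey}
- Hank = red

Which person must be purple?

Hank must be red (only option left). So Omar can't be red.
That leaves Omar = green. Strike green from Frank, Nate.
So purple goes to Nate.

Nate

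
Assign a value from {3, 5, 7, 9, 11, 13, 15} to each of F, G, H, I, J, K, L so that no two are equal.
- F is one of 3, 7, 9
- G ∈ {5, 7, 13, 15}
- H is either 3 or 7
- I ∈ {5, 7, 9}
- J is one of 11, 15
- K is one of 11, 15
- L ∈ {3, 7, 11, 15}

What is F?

Among the 7 variables, 13 fits only G (and all 7 values in {3, 5, 7, 9, 11, 13, 15} must be used), so G = 13.
The 6 still-open variables draw from only 6 values {3, 5, 7, 9, 11, 15}, so each is used; only I can be 5, hence I = 5.
Among the 5 still-open variables, 9 fits only F (and all 5 values in {3, 7, 9, 11, 15} must be used), so F = 9.

9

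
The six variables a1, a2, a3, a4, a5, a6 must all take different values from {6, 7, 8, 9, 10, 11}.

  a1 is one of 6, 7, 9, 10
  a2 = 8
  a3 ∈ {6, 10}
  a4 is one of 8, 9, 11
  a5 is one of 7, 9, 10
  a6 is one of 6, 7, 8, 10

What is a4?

a2's domain is down to {8}, so a2 = 8. Remove 8 from a4, a6.
Among the 5 still-open variables, 11 fits only a4 (and all 5 values in {6, 7, 9, 10, 11} must be used), so a4 = 11.

11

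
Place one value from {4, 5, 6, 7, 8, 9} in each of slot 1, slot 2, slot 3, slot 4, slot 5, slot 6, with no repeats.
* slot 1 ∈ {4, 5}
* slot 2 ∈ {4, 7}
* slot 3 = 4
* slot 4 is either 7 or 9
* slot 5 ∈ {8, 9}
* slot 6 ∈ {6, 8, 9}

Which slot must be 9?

slot 3 must be 4 (only option left). Eliminate 4 elsewhere: slot 1, slot 2.
slot 1 must be 5 (only option left).
slot 2's domain is down to {7}, so slot 2 = 7. So slot 4 can't be 7.
So 9 goes to slot 4.

slot 4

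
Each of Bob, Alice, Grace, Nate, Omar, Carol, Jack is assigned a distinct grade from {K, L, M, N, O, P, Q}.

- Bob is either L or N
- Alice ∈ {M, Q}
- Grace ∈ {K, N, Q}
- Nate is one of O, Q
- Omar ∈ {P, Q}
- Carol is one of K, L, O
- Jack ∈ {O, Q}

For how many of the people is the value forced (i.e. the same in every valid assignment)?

The 7 variables draw from only 7 values {K, L, M, N, O, P, Q}, so each is used; only Alice can be M, hence Alice = M.
Among the 6 still-open variables, P fits only Omar (and all 6 values in {K, L, N, O, P, Q} must be used), so Omar = P.
The 2 variables Nate and Jack are confined to {O, Q}, which locks those values in; drop them from Grace, Carol.
Determined: Alice=M, Omar=P. The other people each still have more than one consistent value. That makes 2.

2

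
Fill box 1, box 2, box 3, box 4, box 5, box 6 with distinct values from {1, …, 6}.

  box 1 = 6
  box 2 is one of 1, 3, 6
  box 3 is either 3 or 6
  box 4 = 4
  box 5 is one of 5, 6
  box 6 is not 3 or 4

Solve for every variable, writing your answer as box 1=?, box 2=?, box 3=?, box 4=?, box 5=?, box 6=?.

box 1=6, box 2=1, box 3=3, box 4=4, box 5=5, box 6=2

box 1 must be 6 (only option left). Eliminate 6 elsewhere: box 2, box 3, box 5, box 6.
box 3 must be 3 (only option left). So box 2 can't be 3.
box 4's domain is down to {4}, so box 4 = 4.
box 5 has just one choice, so box 5 = 5. Strike 5 from box 6.
That leaves box 2 = 1. Strike 1 from box 6.
That leaves box 6 = 2.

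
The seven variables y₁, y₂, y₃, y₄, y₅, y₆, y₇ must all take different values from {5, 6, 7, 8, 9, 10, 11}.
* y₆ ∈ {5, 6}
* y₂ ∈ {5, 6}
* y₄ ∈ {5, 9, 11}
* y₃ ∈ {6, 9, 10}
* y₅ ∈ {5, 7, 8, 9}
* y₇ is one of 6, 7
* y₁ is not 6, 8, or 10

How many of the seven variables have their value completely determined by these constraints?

The 7 variables together cover exactly {5, 6, 7, 8, 9, 10, 11} — 7 values for 7 variables — and 8 appears only in y₅'s list, so y₅ = 8.
The 6 still-open variables together cover exactly {5, 6, 7, 9, 10, 11} — 6 values for 6 variables — and 10 appears only in y₃'s list, so y₃ = 10.
The 2 variables y₂ and y₆ are confined to {5, 6}, which locks those values in; drop them from y₁, y₄, y₇.
y₇'s domain is down to {7}, so y₇ = 7. Strike 7 from y₁.
Determined: y₃=10, y₅=8, y₇=7. The other variables each still have more than one consistent value. That makes 3.

3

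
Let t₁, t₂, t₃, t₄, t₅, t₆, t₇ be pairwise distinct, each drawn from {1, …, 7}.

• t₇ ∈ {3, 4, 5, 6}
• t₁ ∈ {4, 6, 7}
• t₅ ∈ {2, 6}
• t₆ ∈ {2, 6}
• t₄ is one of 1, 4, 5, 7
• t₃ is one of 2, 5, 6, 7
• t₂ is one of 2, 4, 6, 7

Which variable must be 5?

The 7 variables draw from only 7 values {1, 2, 3, 4, 5, 6, 7}, so each is used; only t₄ can be 1, hence t₄ = 1.
Among the 6 still-open variables, 3 fits only t₇ (and all 6 values in {2, 3, 4, 5, 6, 7} must be used), so t₇ = 3.
The 5 still-open variables together cover exactly {2, 4, 5, 6, 7} — 5 values for 5 variables — and 5 appears only in t₃'s list, so t₃ = 5.

t₃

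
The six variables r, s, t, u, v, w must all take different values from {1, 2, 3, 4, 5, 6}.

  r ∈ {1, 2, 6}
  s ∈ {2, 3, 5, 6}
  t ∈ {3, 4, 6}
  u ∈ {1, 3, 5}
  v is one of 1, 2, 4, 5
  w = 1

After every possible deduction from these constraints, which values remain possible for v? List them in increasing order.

2, 4, 5

w's domain is down to {1}, so w = 1. Remove 1 from r, u, v.
No further eliminations apply; v can still be any of 2, 4, 5.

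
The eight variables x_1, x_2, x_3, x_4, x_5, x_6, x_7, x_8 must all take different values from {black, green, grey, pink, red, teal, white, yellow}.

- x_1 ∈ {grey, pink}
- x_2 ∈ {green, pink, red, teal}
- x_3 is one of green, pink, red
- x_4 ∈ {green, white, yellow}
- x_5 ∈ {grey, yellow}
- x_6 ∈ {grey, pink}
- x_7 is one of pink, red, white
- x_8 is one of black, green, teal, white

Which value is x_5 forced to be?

The 8 variables draw from only 8 values {black, green, grey, pink, red, teal, white, yellow}, so each is used; only x_8 can be black, hence x_8 = black.
The 7 still-open variables draw from only 7 values {green, grey, pink, red, teal, white, yellow}, so each is used; only x_2 can be teal, hence x_2 = teal.
The 2 variables x_1 and x_6 are confined to {grey, pink}, which locks those values in; drop them from x_3, x_5, x_7.
So x_5 = yellow.

yellow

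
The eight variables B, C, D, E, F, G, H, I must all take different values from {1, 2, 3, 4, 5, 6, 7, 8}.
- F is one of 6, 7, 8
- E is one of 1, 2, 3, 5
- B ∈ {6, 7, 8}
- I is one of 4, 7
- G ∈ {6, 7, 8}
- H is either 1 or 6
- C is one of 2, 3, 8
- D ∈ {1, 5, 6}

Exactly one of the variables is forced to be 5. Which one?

The 8 variables together cover exactly {1, 2, 3, 4, 5, 6, 7, 8} — 8 values for 8 variables — and 4 appears only in I's list, so I = 4.
B, F, G between them cover only {6, 7, 8} — a naked triple. Remove those values from C, D, H.
H's domain is down to {1}, so H = 1. Remove 1 from D, E.
So 5 goes to D.

D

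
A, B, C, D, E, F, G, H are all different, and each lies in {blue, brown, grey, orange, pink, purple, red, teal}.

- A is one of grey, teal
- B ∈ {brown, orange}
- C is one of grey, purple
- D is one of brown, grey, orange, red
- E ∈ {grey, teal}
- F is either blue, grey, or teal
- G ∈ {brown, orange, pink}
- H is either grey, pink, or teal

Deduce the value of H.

The 8 variables together cover exactly {blue, brown, grey, orange, pink, purple, red, teal} — 8 values for 8 variables — and blue appears only in F's list, so F = blue.
The 7 still-open variables together cover exactly {brown, grey, orange, pink, purple, red, teal} — 7 values for 7 variables — and purple appears only in C's list, so C = purple.
The 6 still-open variables together cover exactly {brown, grey, orange, pink, red, teal} — 6 values for 6 variables — and red appears only in D's list, so D = red.
A and E share exactly the 2 values {grey, teal}; by pigeonhole those values go to them, so strike grey, teal from H.
So H = pink.

pink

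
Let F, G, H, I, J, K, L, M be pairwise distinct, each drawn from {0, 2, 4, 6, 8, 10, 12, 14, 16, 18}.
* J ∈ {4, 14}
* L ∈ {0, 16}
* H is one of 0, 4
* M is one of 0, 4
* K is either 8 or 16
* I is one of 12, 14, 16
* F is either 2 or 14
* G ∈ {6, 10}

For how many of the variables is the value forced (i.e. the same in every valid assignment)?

5

The 2 variables H and M are confined to {0, 4}, which locks those values in; drop them from J, L.
J has just one choice, so J = 14. Strike 14 from F, I.
That leaves L = 16. Strike 16 from I, K.
F's domain is down to {2}, so F = 2.
That leaves I = 12.
K must be 8 (only option left).
Determined: F=2, I=12, J=14, K=8, L=16. The other variables each still have more than one consistent value. That makes 5.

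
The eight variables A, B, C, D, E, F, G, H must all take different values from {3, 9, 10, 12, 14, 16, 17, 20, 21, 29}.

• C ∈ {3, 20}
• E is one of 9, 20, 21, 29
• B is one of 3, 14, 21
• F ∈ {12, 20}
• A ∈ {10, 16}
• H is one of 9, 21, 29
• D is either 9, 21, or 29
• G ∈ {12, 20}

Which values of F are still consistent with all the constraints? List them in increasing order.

12, 20

F and G share exactly the 2 values {12, 20}; by pigeonhole those values go to them, so strike 12, 20 from C, E.
C's domain is down to {3}, so C = 3. So B can't be 3.
D, E, H share exactly the 3 values {9, 21, 29}; by pigeonhole those values go to them, so strike 9, 21, 29 from B.
That leaves B = 14.
No further eliminations apply; F can still be any of 12, 20.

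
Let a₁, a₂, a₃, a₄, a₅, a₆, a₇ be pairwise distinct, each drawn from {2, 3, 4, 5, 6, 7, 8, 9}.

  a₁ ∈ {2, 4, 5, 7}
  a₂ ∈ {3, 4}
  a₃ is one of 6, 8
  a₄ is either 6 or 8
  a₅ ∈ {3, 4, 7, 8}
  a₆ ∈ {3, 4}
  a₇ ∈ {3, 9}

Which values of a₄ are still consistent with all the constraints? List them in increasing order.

a₂ and a₆ share exactly the 2 values {3, 4}; by pigeonhole those values go to them, so strike 3, 4 from a₁, a₅, a₇.
That leaves a₇ = 9.
The 2 variables a₃ and a₄ are confined to {6, 8}, which locks those values in; drop them from a₅.
a₅'s domain is down to {7}, so a₅ = 7. Remove 7 from a₁.
No further eliminations apply; a₄ can still be any of 6, 8.

6, 8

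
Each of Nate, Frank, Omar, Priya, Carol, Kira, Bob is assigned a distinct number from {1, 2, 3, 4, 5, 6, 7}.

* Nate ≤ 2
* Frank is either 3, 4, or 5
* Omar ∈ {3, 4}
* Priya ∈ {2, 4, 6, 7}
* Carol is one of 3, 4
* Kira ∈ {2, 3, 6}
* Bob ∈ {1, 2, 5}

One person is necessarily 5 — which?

Among the 7 variables, 7 fits only Priya (and all 7 values in {1, 2, 3, 4, 5, 6, 7} must be used), so Priya = 7.
The 6 still-open variables draw from only 6 values {1, 2, 3, 4, 5, 6}, so each is used; only Kira can be 6, hence Kira = 6.
Omar and Carol share exactly the 2 values {3, 4}; by pigeonhole those values go to them, so strike 3, 4 from Frank.
So 5 goes to Frank.

Frank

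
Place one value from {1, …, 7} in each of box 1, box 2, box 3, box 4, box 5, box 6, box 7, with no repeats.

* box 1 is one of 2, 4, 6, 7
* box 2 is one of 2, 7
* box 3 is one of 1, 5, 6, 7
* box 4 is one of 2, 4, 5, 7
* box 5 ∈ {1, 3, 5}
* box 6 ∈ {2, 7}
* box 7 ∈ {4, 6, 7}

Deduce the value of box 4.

5

Among the 7 variables, 3 fits only box 5 (and all 7 values in {1, 2, 3, 4, 5, 6, 7} must be used), so box 5 = 3.
Among the 6 still-open variables, 1 fits only box 3 (and all 6 values in {1, 2, 4, 5, 6, 7} must be used), so box 3 = 1.
The 5 still-open variables draw from only 5 values {2, 4, 5, 6, 7}, so each is used; only box 4 can be 5, hence box 4 = 5.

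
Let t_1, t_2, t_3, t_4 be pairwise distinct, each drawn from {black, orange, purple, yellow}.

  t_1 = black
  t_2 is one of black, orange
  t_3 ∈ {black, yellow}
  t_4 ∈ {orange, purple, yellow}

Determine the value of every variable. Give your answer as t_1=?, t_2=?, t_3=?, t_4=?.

t_1=black, t_2=orange, t_3=yellow, t_4=purple

t_1 has just one choice, so t_1 = black. Remove black from t_2, t_3.
t_2's domain is down to {orange}, so t_2 = orange. Remove orange from t_4.
t_3 has just one choice, so t_3 = yellow. Eliminate yellow elsewhere: t_4.
That leaves t_4 = purple.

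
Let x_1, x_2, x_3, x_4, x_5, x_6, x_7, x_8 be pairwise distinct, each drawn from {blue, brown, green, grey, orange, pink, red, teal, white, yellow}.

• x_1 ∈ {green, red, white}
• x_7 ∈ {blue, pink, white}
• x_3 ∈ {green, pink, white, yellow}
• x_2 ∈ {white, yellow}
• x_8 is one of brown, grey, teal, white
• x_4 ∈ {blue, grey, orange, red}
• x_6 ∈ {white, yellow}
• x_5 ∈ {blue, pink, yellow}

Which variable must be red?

x_2 and x_6 share exactly the 2 values {white, yellow}; by pigeonhole those values go to them, so strike white, yellow from x_1, x_3, x_5, x_7, x_8.
x_5 and x_7 between them cover only {blue, pink} — a naked pair. Remove those values from x_3, x_4.
x_3 has just one choice, so x_3 = green. Remove green from x_1.
So red goes to x_1.

x_1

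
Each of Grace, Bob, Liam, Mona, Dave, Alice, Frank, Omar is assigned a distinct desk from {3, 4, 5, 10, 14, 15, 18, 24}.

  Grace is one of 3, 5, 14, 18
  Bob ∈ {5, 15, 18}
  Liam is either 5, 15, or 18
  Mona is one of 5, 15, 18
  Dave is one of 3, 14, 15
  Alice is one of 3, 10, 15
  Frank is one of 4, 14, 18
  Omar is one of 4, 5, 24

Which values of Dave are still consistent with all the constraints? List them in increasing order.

3, 14

The 8 variables together cover exactly {3, 4, 5, 10, 14, 15, 18, 24} — 8 values for 8 variables — and 10 appears only in Alice's list, so Alice = 10.
Among the 7 still-open variables, 24 fits only Omar (and all 7 values in {3, 4, 5, 14, 15, 18, 24} must be used), so Omar = 24.
Among the 6 still-open variables, 4 fits only Frank (and all 6 values in {3, 4, 5, 14, 15, 18} must be used), so Frank = 4.
Bob, Liam, Mona share exactly the 3 values {5, 15, 18}; by pigeonhole those values go to them, so strike 5, 15, 18 from Grace, Dave.
No further eliminations apply; Dave can still be any of 3, 14.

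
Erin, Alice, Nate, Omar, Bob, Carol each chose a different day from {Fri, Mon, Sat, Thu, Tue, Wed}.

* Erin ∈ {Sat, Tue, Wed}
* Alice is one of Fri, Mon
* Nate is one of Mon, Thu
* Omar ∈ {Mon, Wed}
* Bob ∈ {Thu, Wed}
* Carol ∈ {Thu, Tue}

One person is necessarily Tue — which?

The 6 variables together cover exactly {Fri, Mon, Sat, Thu, Tue, Wed} — 6 values for 6 variables — and Fri appears only in Alice's list, so Alice = Fri.
The 5 still-open variables draw from only 5 values {Mon, Sat, Thu, Tue, Wed}, so each is used; only Erin can be Sat, hence Erin = Sat.
The 4 still-open variables together cover exactly {Mon, Thu, Tue, Wed} — 4 values for 4 variables — and Tue appears only in Carol's list, so Carol = Tue.

Carol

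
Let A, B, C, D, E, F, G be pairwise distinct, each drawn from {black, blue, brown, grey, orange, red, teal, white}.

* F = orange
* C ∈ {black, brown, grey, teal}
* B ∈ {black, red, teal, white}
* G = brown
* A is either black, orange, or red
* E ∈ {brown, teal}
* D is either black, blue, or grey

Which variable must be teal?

F has just one choice, so F = orange. Remove orange from A.
G has just one choice, so G = brown. Strike brown from C, E.
So teal goes to E.

E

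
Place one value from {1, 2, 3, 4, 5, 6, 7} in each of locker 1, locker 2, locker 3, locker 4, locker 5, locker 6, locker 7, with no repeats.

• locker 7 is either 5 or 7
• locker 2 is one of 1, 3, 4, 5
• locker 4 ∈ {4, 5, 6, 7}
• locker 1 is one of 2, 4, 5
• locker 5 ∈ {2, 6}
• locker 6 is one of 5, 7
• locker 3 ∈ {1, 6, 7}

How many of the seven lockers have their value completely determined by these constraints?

2

The 7 variables draw from only 7 values {1, 2, 3, 4, 5, 6, 7}, so each is used; only locker 2 can be 3, hence locker 2 = 3.
The 6 still-open variables together cover exactly {1, 2, 4, 5, 6, 7} — 6 values for 6 variables — and 1 appears only in locker 3's list, so locker 3 = 1.
The 2 variables locker 6 and locker 7 are confined to {5, 7}, which locks those values in; drop them from locker 1, locker 4.
Determined: locker 2=3, locker 3=1. The other lockers each still have more than one consistent value. That makes 2.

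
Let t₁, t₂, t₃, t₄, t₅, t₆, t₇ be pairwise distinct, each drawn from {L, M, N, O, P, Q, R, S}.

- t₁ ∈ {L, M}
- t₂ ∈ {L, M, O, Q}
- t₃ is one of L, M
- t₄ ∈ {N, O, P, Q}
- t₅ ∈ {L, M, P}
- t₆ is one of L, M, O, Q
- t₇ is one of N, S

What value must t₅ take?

The 7 variables together cover exactly {L, M, N, O, P, Q, S} — 7 values for 7 variables — and S appears only in t₇'s list, so t₇ = S.
The 6 still-open variables draw from only 6 values {L, M, N, O, P, Q}, so each is used; only t₄ can be N, hence t₄ = N.
Among the 5 still-open variables, P fits only t₅ (and all 5 values in {L, M, O, P, Q} must be used), so t₅ = P.

P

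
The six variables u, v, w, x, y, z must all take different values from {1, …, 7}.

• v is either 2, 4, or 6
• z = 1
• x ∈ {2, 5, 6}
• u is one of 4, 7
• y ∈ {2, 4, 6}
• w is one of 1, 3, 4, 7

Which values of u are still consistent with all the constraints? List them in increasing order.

4, 7

z must be 1 (only option left). Remove 1 from w.
No further eliminations apply; u can still be any of 4, 7.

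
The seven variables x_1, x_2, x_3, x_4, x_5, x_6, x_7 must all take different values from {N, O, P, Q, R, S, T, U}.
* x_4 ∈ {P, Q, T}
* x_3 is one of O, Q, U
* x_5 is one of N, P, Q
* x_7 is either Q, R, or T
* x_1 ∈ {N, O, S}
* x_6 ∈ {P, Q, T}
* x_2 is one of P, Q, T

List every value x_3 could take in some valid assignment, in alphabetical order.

O, U

x_2, x_4, x_6 between them cover only {P, Q, T} — a naked triple. Remove those values from x_3, x_5, x_7.
x_5's domain is down to {N}, so x_5 = N. So x_1 can't be N.
x_7 must be R (only option left).
No further eliminations apply; x_3 can still be any of O, U.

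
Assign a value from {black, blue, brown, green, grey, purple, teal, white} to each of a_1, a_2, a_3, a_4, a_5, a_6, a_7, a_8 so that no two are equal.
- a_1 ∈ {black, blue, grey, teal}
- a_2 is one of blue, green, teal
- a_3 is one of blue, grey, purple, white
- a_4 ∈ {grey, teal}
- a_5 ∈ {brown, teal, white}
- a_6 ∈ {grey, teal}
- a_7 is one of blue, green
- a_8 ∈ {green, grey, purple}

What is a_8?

purple

Among the 8 variables, black fits only a_1 (and all 8 values in {black, blue, brown, green, grey, purple, teal, white} must be used), so a_1 = black.
Among the 7 still-open variables, brown fits only a_5 (and all 7 values in {blue, brown, green, grey, purple, teal, white} must be used), so a_5 = brown.
The 6 still-open variables together cover exactly {blue, green, grey, purple, teal, white} — 6 values for 6 variables — and white appears only in a_3's list, so a_3 = white.
The 5 still-open variables together cover exactly {blue, green, grey, purple, teal} — 5 values for 5 variables — and purple appears only in a_8's list, so a_8 = purple.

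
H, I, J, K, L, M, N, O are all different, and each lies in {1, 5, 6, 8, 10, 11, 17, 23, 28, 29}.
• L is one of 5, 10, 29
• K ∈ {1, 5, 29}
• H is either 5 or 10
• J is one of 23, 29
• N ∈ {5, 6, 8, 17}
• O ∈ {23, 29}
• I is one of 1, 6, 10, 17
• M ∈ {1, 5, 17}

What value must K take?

1

Among the 8 variables, 8 fits only N (and all 8 values in {1, 5, 6, 8, 10, 17, 23, 29} must be used), so N = 8.
The 7 still-open variables draw from only 7 values {1, 5, 6, 10, 17, 23, 29}, so each is used; only I can be 6, hence I = 6.
The 6 still-open variables draw from only 6 values {1, 5, 10, 17, 23, 29}, so each is used; only M can be 17, hence M = 17.
The 5 still-open variables together cover exactly {1, 5, 10, 23, 29} — 5 values for 5 variables — and 1 appears only in K's list, so K = 1.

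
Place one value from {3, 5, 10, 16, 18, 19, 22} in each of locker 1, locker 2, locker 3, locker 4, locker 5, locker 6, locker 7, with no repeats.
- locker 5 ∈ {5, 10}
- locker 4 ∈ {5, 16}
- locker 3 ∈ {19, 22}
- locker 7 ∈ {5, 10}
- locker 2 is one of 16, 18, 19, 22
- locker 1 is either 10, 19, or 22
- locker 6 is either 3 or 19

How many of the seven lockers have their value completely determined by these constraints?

The 7 variables draw from only 7 values {3, 5, 10, 16, 18, 19, 22}, so each is used; only locker 6 can be 3, hence locker 6 = 3.
The 6 still-open variables draw from only 6 values {5, 10, 16, 18, 19, 22}, so each is used; only locker 2 can be 18, hence locker 2 = 18.
The 5 still-open variables together cover exactly {5, 10, 16, 19, 22} — 5 values for 5 variables — and 16 appears only in locker 4's list, so locker 4 = 16.
locker 5 and locker 7 between them cover only {5, 10} — a naked pair. Remove those values from locker 1.
Determined: locker 2=18, locker 4=16, locker 6=3. The other lockers each still have more than one consistent value. That makes 3.

3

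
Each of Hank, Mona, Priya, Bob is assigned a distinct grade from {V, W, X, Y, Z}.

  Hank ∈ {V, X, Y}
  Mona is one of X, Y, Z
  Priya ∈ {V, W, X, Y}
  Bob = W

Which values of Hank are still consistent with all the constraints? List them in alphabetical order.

V, X, Y

Bob must be W (only option left). So Priya can't be W.
No further eliminations apply; Hank can still be any of V, X, Y.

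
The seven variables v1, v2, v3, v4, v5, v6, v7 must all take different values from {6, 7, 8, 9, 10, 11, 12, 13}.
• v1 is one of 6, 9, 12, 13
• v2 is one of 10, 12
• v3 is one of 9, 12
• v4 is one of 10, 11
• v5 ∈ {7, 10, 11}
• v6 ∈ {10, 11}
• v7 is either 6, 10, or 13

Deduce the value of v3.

The 7 variables draw from only 7 values {6, 7, 9, 10, 11, 12, 13}, so each is used; only v5 can be 7, hence v5 = 7.
The 2 variables v4 and v6 are confined to {10, 11}, which locks those values in; drop them from v2, v7.
v2 must be 12 (only option left). Eliminate 12 elsewhere: v1, v3.
So v3 = 9.

9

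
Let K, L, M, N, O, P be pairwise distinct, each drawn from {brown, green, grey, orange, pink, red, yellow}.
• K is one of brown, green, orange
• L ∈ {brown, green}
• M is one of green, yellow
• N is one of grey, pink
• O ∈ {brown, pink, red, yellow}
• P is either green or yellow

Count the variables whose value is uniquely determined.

The 2 variables M and P are confined to {green, yellow}, which locks those values in; drop them from K, L, O.
L's domain is down to {brown}, so L = brown. So K, O can't be brown.
K has just one choice, so K = orange.
Determined: K=orange, L=brown. The other variables each still have more than one consistent value. That makes 2.

2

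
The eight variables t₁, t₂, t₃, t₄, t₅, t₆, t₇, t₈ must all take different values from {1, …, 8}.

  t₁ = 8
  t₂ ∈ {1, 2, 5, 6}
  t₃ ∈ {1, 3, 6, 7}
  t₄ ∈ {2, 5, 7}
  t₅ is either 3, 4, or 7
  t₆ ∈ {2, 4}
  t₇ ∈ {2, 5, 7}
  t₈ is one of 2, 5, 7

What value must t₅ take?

3

t₁'s domain is down to {8}, so t₁ = 8.
t₄, t₇, t₈ between them cover only {2, 5, 7} — a naked triple. Remove those values from t₂, t₃, t₅, t₆.
t₆ has just one choice, so t₆ = 4. Strike 4 from t₅.
So t₅ = 3.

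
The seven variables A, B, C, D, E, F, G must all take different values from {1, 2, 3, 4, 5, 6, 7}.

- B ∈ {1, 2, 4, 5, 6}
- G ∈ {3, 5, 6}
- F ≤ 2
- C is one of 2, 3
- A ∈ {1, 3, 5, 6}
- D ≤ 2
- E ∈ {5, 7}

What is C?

The 7 variables together cover exactly {1, 2, 3, 4, 5, 6, 7} — 7 values for 7 variables — and 4 appears only in B's list, so B = 4.
The 6 still-open variables draw from only 6 values {1, 2, 3, 5, 6, 7}, so each is used; only E can be 7, hence E = 7.
D and F share exactly the 2 values {1, 2}; by pigeonhole those values go to them, so strike 1, 2 from A, C.
So C = 3.

3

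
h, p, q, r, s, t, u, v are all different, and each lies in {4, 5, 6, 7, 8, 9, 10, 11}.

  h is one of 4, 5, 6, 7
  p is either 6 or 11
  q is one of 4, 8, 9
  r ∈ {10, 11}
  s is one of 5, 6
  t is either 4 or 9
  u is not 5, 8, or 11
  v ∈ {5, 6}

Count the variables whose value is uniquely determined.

3

The 8 variables together cover exactly {4, 5, 6, 7, 8, 9, 10, 11} — 8 values for 8 variables — and 8 appears only in q's list, so q = 8.
The 2 variables s and v are confined to {5, 6}, which locks those values in; drop them from h, p, u.
p has just one choice, so p = 11. So r can't be 11.
r must be 10 (only option left). Eliminate 10 elsewhere: u.
Determined: p=11, q=8, r=10. The other variables each still have more than one consistent value. That makes 3.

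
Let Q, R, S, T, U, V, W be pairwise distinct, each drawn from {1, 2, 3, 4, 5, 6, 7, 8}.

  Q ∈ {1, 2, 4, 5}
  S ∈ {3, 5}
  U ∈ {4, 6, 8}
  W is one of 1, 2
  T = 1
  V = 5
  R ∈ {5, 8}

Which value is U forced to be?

T must be 1 (only option left). Eliminate 1 elsewhere: Q, W.
V's domain is down to {5}, so V = 5. Remove 5 from Q, R, S.
That leaves W = 2. Strike 2 from Q.
That leaves Q = 4. Eliminate 4 elsewhere: U.
That leaves R = 8. Strike 8 from U.
So U = 6.

6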